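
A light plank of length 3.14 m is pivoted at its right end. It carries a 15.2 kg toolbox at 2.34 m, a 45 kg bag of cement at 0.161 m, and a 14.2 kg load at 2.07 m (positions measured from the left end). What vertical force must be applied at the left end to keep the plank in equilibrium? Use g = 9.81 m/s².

F ≈ 504 N

Taking torques about the right end:
Toolbox: 15.2 × 9.81 = 149.1 N down at 2.34 m → arm 0.8 m, τ = 149.1 × 0.8 = 119.3 N·m counterclockwise.
Bag of cement: 45 × 9.81 = 441.5 N down at 0.161 m → arm 2.979 m, τ = 441.5 × 2.979 = 1315 N·m counterclockwise.
Load: 14.2 × 9.81 = 139.3 N down at 2.07 m → arm 1.07 m, τ = 139.3 × 1.07 = 149.1 N·m counterclockwise.
Net moment of the loads = 1583 N·m counterclockwise.
The upward force F acts at the left end, arm 3.14 m, giving F × 3.14 clockwise.
Στ = 0 ⇒ F × 3.14 = 1583 ⇒ F = 1583 / 3.14 = 504 N.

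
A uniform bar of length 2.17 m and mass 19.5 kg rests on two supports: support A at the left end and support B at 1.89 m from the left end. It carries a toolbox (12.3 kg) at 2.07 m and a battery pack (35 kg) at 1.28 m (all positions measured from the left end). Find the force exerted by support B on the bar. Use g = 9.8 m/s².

R_B ≈ 474 N

Choose support A as the axis so its reaction then has zero moment arm.
Beam weight: 19.5 × 9.8 = 191.1 N down at 1.085 m → arm 1.085 m, τ = 191.1 × 1.085 = 207.3 N·m clockwise.
Toolbox: 12.3 × 9.8 = 120.5 N down at 2.07 m → arm 2.07 m, τ = 120.5 × 2.07 = 249.4 N·m clockwise.
Battery pack: 35 × 9.8 = 343 N down at 1.28 m → arm 1.28 m, τ = 343 × 1.28 = 439 N·m clockwise.
Net load moment about support A = 895.7 N·m clockwise.
Reaction R at support B is upward at 1.89 m, arm 1.89 m → moment R × 1.89 counterclockwise.
For rotational equilibrium, R × 1.89 = 895.7, so R = 474 N.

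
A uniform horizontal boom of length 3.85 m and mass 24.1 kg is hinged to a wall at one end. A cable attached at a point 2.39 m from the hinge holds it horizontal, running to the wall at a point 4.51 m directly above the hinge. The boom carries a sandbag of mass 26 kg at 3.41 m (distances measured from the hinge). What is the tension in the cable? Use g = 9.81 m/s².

T ≈ 627 N

Taking torques about the hinge:
Beam weight: 24.1 × 9.81 = 236.4 N down at 1.925 m → arm 1.925 m, τ = 236.4 × 1.925 = 455.1 N·m clockwise.
Sandbag: 26 × 9.81 = 255.1 N down at 3.41 m → arm 3.41 m, τ = 255.1 × 3.41 = 869.9 N·m clockwise.
Total clockwise load moment = 1325 N·m.
The cable tension T acts at 2.39 m; only its component perpendicular to the boom, T sinθ, produces torque. sinθ = h/√(h²+d²) = 4.51/√(4.51²+2.39²) = 0.8836.
Balancing moments: T × 2.39 × 0.8836 = 1325, giving T = 1325 / 2.112 = 627 N.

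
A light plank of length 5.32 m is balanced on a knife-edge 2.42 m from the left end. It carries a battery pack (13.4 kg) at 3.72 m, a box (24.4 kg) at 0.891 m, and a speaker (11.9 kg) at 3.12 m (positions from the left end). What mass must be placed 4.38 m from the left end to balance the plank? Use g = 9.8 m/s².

About the knife-edge (at 2.42 m from the left end):
Battery pack: 13.4 × 9.8 = 131.3 N down at 3.72 m → arm 1.3 m, τ = 131.3 × 1.3 = 170.7 N·m clockwise.
Box: 24.4 × 9.8 = 239.1 N down at 0.891 m → arm 1.529 m, τ = 239.1 × 1.529 = 365.6 N·m counterclockwise.
Speaker: 11.9 × 9.8 = 116.6 N down at 3.12 m → arm 0.7 m, τ = 116.6 × 0.7 = 81.62 N·m clockwise.
Net moment of known loads = 113.3 N·m counterclockwise.
An unknown mass m at 4.38 m has arm 1.96 m; its moment is m·g·1.96 clockwise.
Balancing moments: m × 9.8 × 1.96 = 113.3, giving m = 113.3 / (9.8 × 1.96) = 5.9 kg.

m ≈ 5.9 kg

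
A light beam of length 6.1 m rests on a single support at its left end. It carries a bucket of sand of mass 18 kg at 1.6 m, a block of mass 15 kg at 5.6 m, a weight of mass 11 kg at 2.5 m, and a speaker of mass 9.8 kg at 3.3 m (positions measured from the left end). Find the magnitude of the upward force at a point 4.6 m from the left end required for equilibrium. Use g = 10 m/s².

Taking torques about the left end:
Bucket of sand: 18 × 10 = 180 N down at 1.6 m → arm 1.6 m, τ = 180 × 1.6 = 288 N·m clockwise.
Block: 15 × 10 = 150 N down at 5.6 m → arm 5.6 m, τ = 150 × 5.6 = 840 N·m clockwise.
Weight: 11 × 10 = 110 N down at 2.5 m → arm 2.5 m, τ = 110 × 2.5 = 275 N·m clockwise.
Speaker: 9.8 × 10 = 98 N down at 3.3 m → arm 3.3 m, τ = 98 × 3.3 = 323.4 N·m clockwise.
Net moment of the loads = 1726 N·m clockwise.
The upward force F acts at a point 4.6 m from the left end, arm 4.6 m, giving F × 4.6 counterclockwise.
Στ = 0 ⇒ F × 4.6 = 1726 ⇒ F = 1726 / 4.6 = 375 N.

F ≈ 375 N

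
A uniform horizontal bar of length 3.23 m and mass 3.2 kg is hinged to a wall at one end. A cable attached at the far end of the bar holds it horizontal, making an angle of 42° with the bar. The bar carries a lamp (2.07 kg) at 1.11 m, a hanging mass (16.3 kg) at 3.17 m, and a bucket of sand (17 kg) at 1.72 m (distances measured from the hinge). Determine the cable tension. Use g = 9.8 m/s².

Take moments about the hinge.
Beam weight: 3.2 × 9.8 = 31.36 N down at 1.615 m → arm 1.615 m, τ = 31.36 × 1.615 = 50.65 N·m clockwise.
Lamp: 2.07 × 9.8 = 20.29 N down at 1.11 m → arm 1.11 m, τ = 20.29 × 1.11 = 22.52 N·m clockwise.
Hanging mass: 16.3 × 9.8 = 159.7 N down at 3.17 m → arm 3.17 m, τ = 159.7 × 3.17 = 506.2 N·m clockwise.
Bucket of sand: 17 × 9.8 = 166.6 N down at 1.72 m → arm 1.72 m, τ = 166.6 × 1.72 = 286.6 N·m clockwise.
Total clockwise load moment = 866 N·m.
The cable tension T acts at 3.23 m; only its component perpendicular to the bar, T sinθ, produces torque. sin 42° = 0.6691.
Setting net torque to zero: T × 3.23 × 0.6691 = 866 → T = 866 / 2.161 = 401 N.

T ≈ 401 N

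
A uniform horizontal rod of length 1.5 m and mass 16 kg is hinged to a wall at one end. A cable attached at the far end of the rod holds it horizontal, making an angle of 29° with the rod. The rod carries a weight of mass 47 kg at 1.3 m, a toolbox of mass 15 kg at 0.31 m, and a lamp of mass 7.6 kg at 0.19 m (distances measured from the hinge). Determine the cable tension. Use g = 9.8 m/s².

Take moments about the hinge.
Beam weight: 16 × 9.8 = 156.8 N down at 0.75 m → arm 0.75 m, τ = 156.8 × 0.75 = 117.6 N·m clockwise.
Weight: 47 × 9.8 = 460.6 N down at 1.3 m → arm 1.3 m, τ = 460.6 × 1.3 = 598.8 N·m clockwise.
Toolbox: 15 × 9.8 = 147 N down at 0.31 m → arm 0.31 m, τ = 147 × 0.31 = 45.57 N·m clockwise.
Lamp: 7.6 × 9.8 = 74.48 N down at 0.19 m → arm 0.19 m, τ = 74.48 × 0.19 = 14.15 N·m clockwise.
Total clockwise load moment = 776.1 N·m.
The cable tension T acts at 1.5 m; only its component perpendicular to the rod, T sinθ, produces torque. sin 29° = 0.4848.
Balancing moments: T × 1.5 × 0.4848 = 776.1, giving T = 776.1 / 0.7272 = 1070 N.

T ≈ 1070 N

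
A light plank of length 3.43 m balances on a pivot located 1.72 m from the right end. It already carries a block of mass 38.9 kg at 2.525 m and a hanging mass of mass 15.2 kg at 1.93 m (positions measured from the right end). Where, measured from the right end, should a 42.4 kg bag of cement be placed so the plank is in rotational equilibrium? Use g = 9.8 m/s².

x ≈ 0.906 m from the right end

Choose the pivot (at 1.72 m from the right end) as the axis so the support reaction has zero arm there.
Block: 38.9 × 9.8 = 381.2 N down at 2.525 m → arm 0.805 m, τ = 381.2 × 0.805 = 306.9 N·m counterclockwise.
Hanging mass: 15.2 × 9.8 = 149 N down at 1.93 m → arm 0.21 m, τ = 149 × 0.21 = 31.29 N·m counterclockwise.
Net moment of existing loads = 338.2 N·m counterclockwise.
The bag of cement weighs 42.4 × 9.8 = 415.5 N and must supply an equal clockwise moment, so its lever arm about the pivot is 338.2 / 415.5 = 0.814 m.
That puts it at 1.72 − 0.814 = 0.906 m from the right end.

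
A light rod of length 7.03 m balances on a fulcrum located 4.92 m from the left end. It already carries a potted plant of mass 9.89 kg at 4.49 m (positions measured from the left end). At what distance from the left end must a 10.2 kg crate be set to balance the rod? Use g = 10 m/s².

Sum moments about the fulcrum (at 4.92 m from the left end) (the support reaction has zero arm there).
Potted plant: 9.89 × 10 = 98.9 N down at 4.49 m → arm 0.43 m, τ = 98.9 × 0.43 = 42.53 N·m counterclockwise.
Net moment of existing loads = 42.53 N·m counterclockwise.
The crate weighs 10.2 × 10 = 102 N and must supply an equal clockwise moment, so its lever arm about the fulcrum is 42.53 / 102 = 0.417 m.
That puts it at 4.92 + 0.417 = 5.34 m from the left end.

x ≈ 5.34 m from the left end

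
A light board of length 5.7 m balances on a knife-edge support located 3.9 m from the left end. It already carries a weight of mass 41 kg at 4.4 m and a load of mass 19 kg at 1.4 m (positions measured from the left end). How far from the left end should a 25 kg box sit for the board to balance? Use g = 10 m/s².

Sum moments about the knife-edge support (at 3.9 m from the left end) (the support reaction has zero arm there).
Weight: 41 × 10 = 410 N down at 4.4 m → arm 0.5 m, τ = 410 × 0.5 = 205 N·m clockwise.
Load: 19 × 10 = 190 N down at 1.4 m → arm 2.5 m, τ = 190 × 2.5 = 475 N·m counterclockwise.
Net moment of existing loads = 270 N·m counterclockwise.
The box weighs 25 × 10 = 250 N and must supply an equal clockwise moment, so its lever arm about the knife-edge support is 270 / 250 = 1.08 m.
That puts it at 3.9 + 1.08 = 4.98 m from the left end.

x ≈ 4.98 m from the left end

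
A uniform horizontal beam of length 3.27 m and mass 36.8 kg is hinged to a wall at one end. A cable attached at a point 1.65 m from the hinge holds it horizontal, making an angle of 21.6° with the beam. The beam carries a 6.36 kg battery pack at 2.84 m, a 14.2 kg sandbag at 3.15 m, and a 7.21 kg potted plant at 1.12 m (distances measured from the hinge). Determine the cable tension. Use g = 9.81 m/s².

Take moments about the hinge.
Beam weight: 36.8 × 9.81 = 361 N down at 1.635 m → arm 1.635 m, τ = 361 × 1.635 = 590.2 N·m clockwise.
Battery pack: 6.36 × 9.81 = 62.39 N down at 2.84 m → arm 2.84 m, τ = 62.39 × 2.84 = 177.2 N·m clockwise.
Sandbag: 14.2 × 9.81 = 139.3 N down at 3.15 m → arm 3.15 m, τ = 139.3 × 3.15 = 438.8 N·m clockwise.
Potted plant: 7.21 × 9.81 = 70.73 N down at 1.12 m → arm 1.12 m, τ = 70.73 × 1.12 = 79.22 N·m clockwise.
Total clockwise load moment = 1285 N·m.
The cable tension T acts at 1.65 m; only its component perpendicular to the beam, T sinθ, produces torque. sin 21.6° = 0.3681.
Στ = 0 ⇒ T × 1.65 × 0.3681 = 1285 ⇒ T = 1285 / 0.6074 = 2120 N.

T ≈ 2120 N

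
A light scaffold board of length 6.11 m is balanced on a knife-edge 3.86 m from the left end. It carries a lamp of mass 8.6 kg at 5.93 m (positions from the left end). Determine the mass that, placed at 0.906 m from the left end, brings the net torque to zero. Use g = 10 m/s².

Sum moments about the knife-edge (at 3.86 m from the left end) (the support reaction has zero arm there).
Lamp: 8.6 × 10 = 86 N down at 5.93 m → arm 2.07 m, τ = 86 × 2.07 = 178 N·m clockwise.
Net moment of known loads = 178 N·m clockwise.
An unknown mass m at 0.906 m has arm 2.954 m; its moment is m·g·2.954 counterclockwise.
Στ = 0 ⇒ m × 10 × 2.954 = 178 ⇒ m = 178 / (10 × 2.954) = 6.03 kg.

m ≈ 6.03 kg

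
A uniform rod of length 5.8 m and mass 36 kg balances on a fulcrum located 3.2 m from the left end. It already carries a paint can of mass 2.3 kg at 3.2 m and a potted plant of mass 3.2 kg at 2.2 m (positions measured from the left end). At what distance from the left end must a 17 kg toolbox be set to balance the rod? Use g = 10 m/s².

Choose the fulcrum (at 3.2 m from the left end) as the axis so the support reaction has zero arm there.
Beam weight: 36 × 10 = 360 N down at 2.9 m → arm 0.3 m, τ = 360 × 0.3 = 108 N·m counterclockwise.
Paint can: acts at the fulcrum, moment arm 0 → no torque.
Potted plant: 3.2 × 10 = 32 N down at 2.2 m → arm 1 m, τ = 32 × 1 = 32 N·m counterclockwise.
Net moment of existing loads = 140 N·m counterclockwise.
The toolbox weighs 17 × 10 = 170 N and must supply an equal clockwise moment, so its lever arm about the fulcrum is 140 / 170 = 0.824 m.
That puts it at 3.2 + 0.824 = 4.02 m from the left end.

x ≈ 4.02 m from the left end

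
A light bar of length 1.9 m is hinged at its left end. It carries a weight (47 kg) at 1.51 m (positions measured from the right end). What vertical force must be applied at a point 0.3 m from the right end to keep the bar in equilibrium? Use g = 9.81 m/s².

About the left end:
Weight: 47 × 9.81 = 461.1 N down at 1.51 m → arm 0.39 m, τ = 461.1 × 0.39 = 179.8 N·m clockwise.
Net moment of the loads = 179.8 N·m clockwise.
The upward force F acts at a point 0.3 m from the right end, arm 1.6 m, giving F × 1.6 counterclockwise.
Setting net torque to zero: F × 1.6 = 179.8 → F = 179.8 / 1.6 = 112 N.

F ≈ 112 N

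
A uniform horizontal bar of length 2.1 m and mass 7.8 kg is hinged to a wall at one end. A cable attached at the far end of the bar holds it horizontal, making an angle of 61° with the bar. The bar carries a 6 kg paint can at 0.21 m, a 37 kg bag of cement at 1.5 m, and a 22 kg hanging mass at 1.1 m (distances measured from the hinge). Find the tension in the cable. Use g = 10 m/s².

T ≈ 485 N

Choose the hinge as the axis so the unknown hinge reaction has zero arm there.
Beam weight: 7.8 × 10 = 78 N down at 1.05 m → arm 1.05 m, τ = 78 × 1.05 = 81.9 N·m clockwise.
Paint can: 6 × 10 = 60 N down at 0.21 m → arm 0.21 m, τ = 60 × 0.21 = 12.6 N·m clockwise.
Bag of cement: 37 × 10 = 370 N down at 1.5 m → arm 1.5 m, τ = 370 × 1.5 = 555 N·m clockwise.
Hanging mass: 22 × 10 = 220 N down at 1.1 m → arm 1.1 m, τ = 220 × 1.1 = 242 N·m clockwise.
Total clockwise load moment = 891.5 N·m.
The cable tension T acts at 2.1 m; only its component perpendicular to the bar, T sinθ, produces torque. sin 61° = 0.8746.
For rotational equilibrium, T × 2.1 × 0.8746 = 891.5, so T = 891.5 / 1.837 = 485 N.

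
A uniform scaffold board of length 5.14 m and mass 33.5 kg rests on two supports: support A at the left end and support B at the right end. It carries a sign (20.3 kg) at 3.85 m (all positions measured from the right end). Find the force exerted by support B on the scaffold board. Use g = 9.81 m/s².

Taking torques about support A:
Beam weight: 33.5 × 9.81 = 328.6 N down at 2.57 m → arm 2.57 m, τ = 328.6 × 2.57 = 844.5 N·m clockwise.
Sign: 20.3 × 9.81 = 199.1 N down at 3.85 m → arm 1.29 m, τ = 199.1 × 1.29 = 256.8 N·m clockwise.
Net load moment about support A = 1101 N·m clockwise.
Reaction R at support B is upward at 0 m, arm 5.14 m → moment R × 5.14 counterclockwise.
Στ = 0 ⇒ R × 5.14 = 1101 ⇒ R = 214 N.

R_B ≈ 214 N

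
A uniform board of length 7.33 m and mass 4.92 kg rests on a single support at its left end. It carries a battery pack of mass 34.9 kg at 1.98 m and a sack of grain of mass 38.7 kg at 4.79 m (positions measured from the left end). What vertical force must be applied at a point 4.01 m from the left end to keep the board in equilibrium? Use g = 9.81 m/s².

Sum moments about the left end (the unknown pivot reaction has zero arm there).
Beam weight: 4.92 × 9.81 = 48.27 N down at 3.665 m → arm 3.665 m, τ = 48.27 × 3.665 = 176.9 N·m clockwise.
Battery pack: 34.9 × 9.81 = 342.4 N down at 1.98 m → arm 1.98 m, τ = 342.4 × 1.98 = 678 N·m clockwise.
Sack of grain: 38.7 × 9.81 = 379.6 N down at 4.79 m → arm 4.79 m, τ = 379.6 × 4.79 = 1818 N·m clockwise.
Net moment of the loads = 2673 N·m clockwise.
The upward force F acts at a point 4.01 m from the left end, arm 4.01 m, giving F × 4.01 counterclockwise.
Setting net torque to zero: F × 4.01 = 2673 → F = 2673 / 4.01 = 667 N.

F ≈ 667 N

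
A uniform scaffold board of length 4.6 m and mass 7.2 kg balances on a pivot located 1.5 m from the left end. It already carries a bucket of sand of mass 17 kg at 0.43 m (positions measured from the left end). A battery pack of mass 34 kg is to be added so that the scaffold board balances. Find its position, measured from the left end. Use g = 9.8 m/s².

x ≈ 1.87 m from the left end

Taking torques about the pivot (at 1.5 m from the left end):
Beam weight: 7.2 × 9.8 = 70.56 N down at 2.3 m → arm 0.8 m, τ = 70.56 × 0.8 = 56.45 N·m clockwise.
Bucket of sand: 17 × 9.8 = 166.6 N down at 0.43 m → arm 1.07 m, τ = 166.6 × 1.07 = 178.3 N·m counterclockwise.
Net moment of existing loads = 121.9 N·m counterclockwise.
The battery pack weighs 34 × 9.8 = 333.2 N and must supply an equal clockwise moment, so its lever arm about the pivot is 121.9 / 333.2 = 0.366 m.
That puts it at 1.5 + 0.366 = 1.87 m from the left end.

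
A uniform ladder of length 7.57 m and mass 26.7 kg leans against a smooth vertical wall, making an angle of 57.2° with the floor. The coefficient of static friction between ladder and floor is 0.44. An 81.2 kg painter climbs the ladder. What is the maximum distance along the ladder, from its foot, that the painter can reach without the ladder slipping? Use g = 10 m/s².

Take moments about the foot of the ladder.
Ladder weight 26.7×10 = 267 N acts at 3.785 m along the ladder; its horizontal arm is 3.785·cos57.2° = 2.05 m → τ = 547.3 N·m clockwise.
Painter weight 81.2×10 = 812 N at distance d → arm d·cos57.2° → τ = 812·d·0.5417 clockwise.
Wall normal N at the top has arm L sinθ = 6.363 m counterclockwise, so Στ = 0 gives N·6.363 = 547.3 + 439.9·d.
ΣFy = 0 ⇒ N_floor = 1079 N, so the maximum friction is μ_s·N_floor = 0.44×1079 = 474.8 N. ΣFx = 0 ⇒ N_wall = f, so at the slipping point N = 474.8 N.
Substituting: 474.8×6.363 = 547.3 + 439.9·d ⇒ d = (3021 − 547.3) / 439.9 = 5.62 m.

d ≈ 5.62 m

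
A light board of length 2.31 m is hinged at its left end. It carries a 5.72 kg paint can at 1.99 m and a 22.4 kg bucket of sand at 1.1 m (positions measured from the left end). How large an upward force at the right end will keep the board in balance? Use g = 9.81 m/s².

Taking torques about the left end:
Paint can: 5.72 × 9.81 = 56.11 N down at 1.99 m → arm 1.99 m, τ = 56.11 × 1.99 = 111.7 N·m clockwise.
Bucket of sand: 22.4 × 9.81 = 219.7 N down at 1.1 m → arm 1.1 m, τ = 219.7 × 1.1 = 241.7 N·m clockwise.
Net moment of the loads = 353.4 N·m clockwise.
The upward force F acts at the right end, arm 2.31 m, giving F × 2.31 counterclockwise.
Balancing moments: F × 2.31 = 353.4, giving F = 353.4 / 2.31 = 153 N.

F ≈ 153 N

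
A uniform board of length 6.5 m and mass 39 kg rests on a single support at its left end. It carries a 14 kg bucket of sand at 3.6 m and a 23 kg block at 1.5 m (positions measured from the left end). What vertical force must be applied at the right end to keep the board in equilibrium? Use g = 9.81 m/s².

F ≈ 319 N

Choose the left end as the axis so the unknown pivot reaction has zero arm there.
Beam weight: 39 × 9.81 = 382.6 N down at 3.25 m → arm 3.25 m, τ = 382.6 × 3.25 = 1243 N·m clockwise.
Bucket of sand: 14 × 9.81 = 137.3 N down at 3.6 m → arm 3.6 m, τ = 137.3 × 3.6 = 494.3 N·m clockwise.
Block: 23 × 9.81 = 225.6 N down at 1.5 m → arm 1.5 m, τ = 225.6 × 1.5 = 338.4 N·m clockwise.
Net moment of the loads = 2076 N·m clockwise.
The upward force F acts at the right end, arm 6.5 m, giving F × 6.5 counterclockwise.
For rotational equilibrium, F × 6.5 = 2076, so F = 2076 / 6.5 = 319 N.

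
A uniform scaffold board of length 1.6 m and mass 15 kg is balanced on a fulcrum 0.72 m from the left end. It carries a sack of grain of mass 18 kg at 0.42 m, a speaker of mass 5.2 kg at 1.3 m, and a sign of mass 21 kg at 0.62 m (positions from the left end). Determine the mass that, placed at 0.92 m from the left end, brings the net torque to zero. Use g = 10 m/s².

m ≈ 16.4 kg

Sum moments about the fulcrum (at 0.72 m from the left end) (the support reaction has zero arm there).
Beam weight: 15 × 10 = 150 N down at 0.8 m → arm 0.08 m, τ = 150 × 0.08 = 12 N·m clockwise.
Sack of grain: 18 × 10 = 180 N down at 0.42 m → arm 0.3 m, τ = 180 × 0.3 = 54 N·m counterclockwise.
Speaker: 5.2 × 10 = 52 N down at 1.3 m → arm 0.58 m, τ = 52 × 0.58 = 30.16 N·m clockwise.
Sign: 21 × 10 = 210 N down at 0.62 m → arm 0.1 m, τ = 210 × 0.1 = 21 N·m counterclockwise.
Net moment of known loads = 32.84 N·m counterclockwise.
An unknown mass m at 0.92 m has arm 0.2 m; its moment is m·g·0.2 clockwise.
Balancing moments: m × 10 × 0.2 = 32.84, giving m = 32.84 / (10 × 0.2) = 16.4 kg.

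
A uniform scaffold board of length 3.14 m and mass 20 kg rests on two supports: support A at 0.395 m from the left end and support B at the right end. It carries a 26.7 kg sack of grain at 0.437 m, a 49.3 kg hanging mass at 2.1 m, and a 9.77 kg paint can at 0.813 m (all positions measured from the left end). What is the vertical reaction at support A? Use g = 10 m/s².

Choose support B as the axis so its reaction then has zero moment arm.
Beam weight: 20 × 10 = 200 N down at 1.57 m → arm 1.57 m, τ = 200 × 1.57 = 314 N·m counterclockwise.
Sack of grain: 26.7 × 10 = 267 N down at 0.437 m → arm 2.703 m, τ = 267 × 2.703 = 721.7 N·m counterclockwise.
Hanging mass: 49.3 × 10 = 493 N down at 2.1 m → arm 1.04 m, τ = 493 × 1.04 = 512.7 N·m counterclockwise.
Paint can: 9.77 × 10 = 97.7 N down at 0.813 m → arm 2.327 m, τ = 97.7 × 2.327 = 227.3 N·m counterclockwise.
Net load moment about support B = 1776 N·m counterclockwise.
Reaction R at support A is upward at 0.395 m, arm 2.745 m → moment R × 2.745 clockwise.
Balancing moments: R × 2.745 = 1776, giving R = 647 N.

R_A ≈ 647 N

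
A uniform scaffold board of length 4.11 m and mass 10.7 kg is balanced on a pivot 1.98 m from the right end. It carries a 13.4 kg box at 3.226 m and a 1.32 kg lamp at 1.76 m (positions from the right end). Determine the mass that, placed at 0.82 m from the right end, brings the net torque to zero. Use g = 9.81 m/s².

Taking torques about the pivot (at 1.98 m from the right end):
Beam weight: 10.7 × 9.81 = 105 N down at 2.055 m → arm 0.075 m, τ = 105 × 0.075 = 7.875 N·m counterclockwise.
Box: 13.4 × 9.81 = 131.5 N down at 3.226 m → arm 1.246 m, τ = 131.5 × 1.246 = 163.8 N·m counterclockwise.
Lamp: 1.32 × 9.81 = 12.95 N down at 1.76 m → arm 0.22 m, τ = 12.95 × 0.22 = 2.849 N·m clockwise.
Net moment of known loads = 168.8 N·m counterclockwise.
An unknown mass m at 0.82 m has arm 1.16 m; its moment is m·g·1.16 clockwise.
Στ = 0 ⇒ m × 9.81 × 1.16 = 168.8 ⇒ m = 168.8 / (9.81 × 1.16) = 14.8 kg.

m ≈ 14.8 kg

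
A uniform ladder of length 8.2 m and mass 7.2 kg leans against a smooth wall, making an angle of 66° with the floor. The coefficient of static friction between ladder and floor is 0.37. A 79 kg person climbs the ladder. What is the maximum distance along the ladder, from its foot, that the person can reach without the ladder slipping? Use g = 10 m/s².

d ≈ 7.06 m

Taking torques about the foot of the ladder:
Ladder weight 7.2×10 = 72 N acts at 4.1 m along the ladder; its horizontal arm is 4.1·cos66° = 1.668 m → τ = 120.1 N·m clockwise.
Person weight 79×10 = 790 N at distance d → arm d·cos66° → τ = 790·d·0.4067 clockwise.
Wall normal N at the top has arm L sinθ = 7.491 m counterclockwise, so Στ = 0 gives N·7.491 = 120.1 + 321.3·d.
ΣFy = 0 ⇒ N_floor = 862 N, so the maximum friction is μ_s·N_floor = 0.37×862 = 318.9 N. ΣFx = 0 ⇒ N_wall = f, so at the slipping point N = 318.9 N.
Substituting: 318.9×7.491 = 120.1 + 321.3·d ⇒ d = (2389 − 120.1) / 321.3 = 7.06 m.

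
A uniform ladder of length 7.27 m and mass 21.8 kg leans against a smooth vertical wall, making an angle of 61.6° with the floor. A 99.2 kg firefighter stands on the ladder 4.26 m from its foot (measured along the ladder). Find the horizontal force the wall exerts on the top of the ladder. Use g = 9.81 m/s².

N_wall ≈ 366 N

About the foot of the ladder:
Ladder weight 21.8×9.81 = 213.9 N acts at 3.635 m along the ladder; its horizontal arm is 3.635·cos61.6° = 1.729 m → τ = 369.8 N·m clockwise.
Firefighter: 99.2×9.81 = 973.2 N at 4.26 m → arm 2.026 m → τ = 1972 N·m clockwise.
Wall normal N acts horizontally at the top; its moment arm is the height L sinθ = 7.27·sin61.6° = 6.395 m, counterclockwise.
Balancing moments: N × 6.395 = 2342, giving N = 366 N.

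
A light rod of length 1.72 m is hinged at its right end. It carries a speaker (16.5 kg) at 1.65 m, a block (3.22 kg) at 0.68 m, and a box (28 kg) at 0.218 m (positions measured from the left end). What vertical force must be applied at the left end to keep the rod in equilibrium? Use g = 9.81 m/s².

About the right end:
Speaker: 16.5 × 9.81 = 161.9 N down at 1.65 m → arm 0.07 m, τ = 161.9 × 0.07 = 11.33 N·m counterclockwise.
Block: 3.22 × 9.81 = 31.59 N down at 0.68 m → arm 1.04 m, τ = 31.59 × 1.04 = 32.85 N·m counterclockwise.
Box: 28 × 9.81 = 274.7 N down at 0.218 m → arm 1.502 m, τ = 274.7 × 1.502 = 412.6 N·m counterclockwise.
Net moment of the loads = 456.8 N·m counterclockwise.
The upward force F acts at the left end, arm 1.72 m, giving F × 1.72 clockwise.
Setting net torque to zero: F × 1.72 = 456.8 → F = 456.8 / 1.72 = 266 N.

F ≈ 266 N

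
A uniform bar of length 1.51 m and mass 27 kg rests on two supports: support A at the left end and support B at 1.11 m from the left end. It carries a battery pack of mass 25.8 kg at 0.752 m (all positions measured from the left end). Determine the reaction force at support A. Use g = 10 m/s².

Choose support B as the axis so its reaction then has zero moment arm.
Beam weight: 27 × 10 = 270 N down at 0.755 m → arm 0.355 m, τ = 270 × 0.355 = 95.85 N·m counterclockwise.
Battery pack: 25.8 × 10 = 258 N down at 0.752 m → arm 0.358 m, τ = 258 × 0.358 = 92.36 N·m counterclockwise.
Net load moment about support B = 188.2 N·m counterclockwise.
Reaction R at support A is upward at 0 m, arm 1.11 m → moment R × 1.11 clockwise.
Balancing moments: R × 1.11 = 188.2, giving R = 170 N.

R_A ≈ 170 N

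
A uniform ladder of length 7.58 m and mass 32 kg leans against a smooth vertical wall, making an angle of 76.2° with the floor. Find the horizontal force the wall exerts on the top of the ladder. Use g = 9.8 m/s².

Take moments about the foot of the ladder.
Ladder weight 32×9.8 = 313.6 N acts at 3.79 m along the ladder; its horizontal arm is 3.79·cos76.2° = 0.904 m → τ = 283.5 N·m clockwise.
Wall normal N acts horizontally at the top; its moment arm is the height L sinθ = 7.58·sin76.2° = 7.361 m, counterclockwise.
Setting net torque to zero: N × 7.361 = 283.5 → N = 38.5 N.

N_wall ≈ 38.5 N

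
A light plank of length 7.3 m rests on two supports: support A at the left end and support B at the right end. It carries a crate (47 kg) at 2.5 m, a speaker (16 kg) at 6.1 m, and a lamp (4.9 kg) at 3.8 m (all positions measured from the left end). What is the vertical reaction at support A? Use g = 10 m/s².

R_A ≈ 359 N

Sum moments about support B (its reaction then has zero moment arm).
Crate: 47 × 10 = 470 N down at 2.5 m → arm 4.8 m, τ = 470 × 4.8 = 2256 N·m counterclockwise.
Speaker: 16 × 10 = 160 N down at 6.1 m → arm 1.2 m, τ = 160 × 1.2 = 192 N·m counterclockwise.
Lamp: 4.9 × 10 = 49 N down at 3.8 m → arm 3.5 m, τ = 49 × 3.5 = 171.5 N·m counterclockwise.
Net load moment about support B = 2620 N·m counterclockwise.
Reaction R at support A is upward at 0 m, arm 7.3 m → moment R × 7.3 clockwise.
Στ = 0 ⇒ R × 7.3 = 2620 ⇒ R = 359 N.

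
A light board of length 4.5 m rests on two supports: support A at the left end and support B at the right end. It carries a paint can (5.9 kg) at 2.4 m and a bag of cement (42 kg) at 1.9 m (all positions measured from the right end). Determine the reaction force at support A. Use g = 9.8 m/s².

R_A ≈ 205 N

Choose support B as the axis so its reaction then has zero moment arm.
Paint can: 5.9 × 9.8 = 57.82 N down at 2.4 m → arm 2.4 m, τ = 57.82 × 2.4 = 138.8 N·m counterclockwise.
Bag of cement: 42 × 9.8 = 411.6 N down at 1.9 m → arm 1.9 m, τ = 411.6 × 1.9 = 782 N·m counterclockwise.
Net load moment about support B = 920.8 N·m counterclockwise.
Reaction R at support A is upward at 4.5 m, arm 4.5 m → moment R × 4.5 clockwise.
Στ = 0 ⇒ R × 4.5 = 920.8 ⇒ R = 205 N.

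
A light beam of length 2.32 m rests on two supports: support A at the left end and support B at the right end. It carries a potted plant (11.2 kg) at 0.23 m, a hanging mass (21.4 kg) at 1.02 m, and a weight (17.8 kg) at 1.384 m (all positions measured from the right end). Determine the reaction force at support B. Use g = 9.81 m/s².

Taking torques about support A:
Potted plant: 11.2 × 9.81 = 109.9 N down at 0.23 m → arm 2.09 m, τ = 109.9 × 2.09 = 229.7 N·m clockwise.
Hanging mass: 21.4 × 9.81 = 209.9 N down at 1.02 m → arm 1.3 m, τ = 209.9 × 1.3 = 272.9 N·m clockwise.
Weight: 17.8 × 9.81 = 174.6 N down at 1.384 m → arm 0.936 m, τ = 174.6 × 0.936 = 163.4 N·m clockwise.
Net load moment about support A = 666 N·m clockwise.
Reaction R at support B is upward at 0 m, arm 2.32 m → moment R × 2.32 counterclockwise.
For rotational equilibrium, R × 2.32 = 666, so R = 287 N.

R_B ≈ 287 N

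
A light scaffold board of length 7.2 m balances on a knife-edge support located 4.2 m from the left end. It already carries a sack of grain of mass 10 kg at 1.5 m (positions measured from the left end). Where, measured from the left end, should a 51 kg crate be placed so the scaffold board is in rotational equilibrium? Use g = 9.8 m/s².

x ≈ 4.73 m from the left end

Sum moments about the knife-edge support (at 4.2 m from the left end) (the support reaction has zero arm there).
Sack of grain: 10 × 9.8 = 98 N down at 1.5 m → arm 2.7 m, τ = 98 × 2.7 = 264.6 N·m counterclockwise.
Net moment of existing loads = 264.6 N·m counterclockwise.
The crate weighs 51 × 9.8 = 499.8 N and must supply an equal clockwise moment, so its lever arm about the knife-edge support is 264.6 / 499.8 = 0.529 m.
That puts it at 4.2 + 0.529 = 4.73 m from the left end.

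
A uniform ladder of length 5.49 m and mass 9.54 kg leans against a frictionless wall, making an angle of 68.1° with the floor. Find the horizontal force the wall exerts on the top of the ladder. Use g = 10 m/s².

N_wall ≈ 19.2 N

Taking torques about the foot of the ladder:
Ladder weight 9.54×10 = 95.4 N acts at 2.745 m along the ladder; its horizontal arm is 2.745·cos68.1° = 1.024 m → τ = 97.69 N·m clockwise.
Wall normal N acts horizontally at the top; its moment arm is the height L sinθ = 5.49·sin68.1° = 5.094 m, counterclockwise.
Balancing moments: N × 5.094 = 97.69, giving N = 19.2 N.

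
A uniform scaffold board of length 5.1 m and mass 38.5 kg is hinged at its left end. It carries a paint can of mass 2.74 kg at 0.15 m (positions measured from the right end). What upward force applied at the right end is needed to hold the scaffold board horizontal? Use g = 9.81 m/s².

Take moments about the left end.
Beam weight: 38.5 × 9.81 = 377.7 N down at 2.55 m → arm 2.55 m, τ = 377.7 × 2.55 = 963.1 N·m clockwise.
Paint can: 2.74 × 9.81 = 26.88 N down at 0.15 m → arm 4.95 m, τ = 26.88 × 4.95 = 133.1 N·m clockwise.
Net moment of the loads = 1096 N·m clockwise.
The upward force F acts at the right end, arm 5.1 m, giving F × 5.1 counterclockwise.
Setting net torque to zero: F × 5.1 = 1096 → F = 1096 / 5.1 = 215 N.

F ≈ 215 N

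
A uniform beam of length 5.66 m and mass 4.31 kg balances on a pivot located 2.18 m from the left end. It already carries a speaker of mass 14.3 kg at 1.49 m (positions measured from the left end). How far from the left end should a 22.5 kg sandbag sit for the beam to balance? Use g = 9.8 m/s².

Sum moments about the pivot (at 2.18 m from the left end) (the support reaction has zero arm there).
Beam weight: 4.31 × 9.8 = 42.24 N down at 2.83 m → arm 0.65 m, τ = 42.24 × 0.65 = 27.46 N·m clockwise.
Speaker: 14.3 × 9.8 = 140.1 N down at 1.49 m → arm 0.69 m, τ = 140.1 × 0.69 = 96.67 N·m counterclockwise.
Net moment of existing loads = 69.21 N·m counterclockwise.
The sandbag weighs 22.5 × 9.8 = 220.5 N and must supply an equal clockwise moment, so its lever arm about the pivot is 69.21 / 220.5 = 0.314 m.
That puts it at 2.18 + 0.314 = 2.49 m from the left end.

x ≈ 2.49 m from the left end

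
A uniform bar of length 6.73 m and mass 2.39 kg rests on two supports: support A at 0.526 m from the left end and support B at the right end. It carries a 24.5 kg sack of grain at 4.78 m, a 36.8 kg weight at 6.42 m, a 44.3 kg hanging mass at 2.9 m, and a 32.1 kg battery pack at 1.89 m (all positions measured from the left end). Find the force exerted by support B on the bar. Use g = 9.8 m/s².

Sum moments about support A (its reaction then has zero moment arm).
Beam weight: 2.39 × 9.8 = 23.42 N down at 3.365 m → arm 2.839 m, τ = 23.42 × 2.839 = 66.49 N·m clockwise.
Sack of grain: 24.5 × 9.8 = 240.1 N down at 4.78 m → arm 4.254 m, τ = 240.1 × 4.254 = 1021 N·m clockwise.
Weight: 36.8 × 9.8 = 360.6 N down at 6.42 m → arm 5.894 m, τ = 360.6 × 5.894 = 2125 N·m clockwise.
Hanging mass: 44.3 × 9.8 = 434.1 N down at 2.9 m → arm 2.374 m, τ = 434.1 × 2.374 = 1031 N·m clockwise.
Battery pack: 32.1 × 9.8 = 314.6 N down at 1.89 m → arm 1.364 m, τ = 314.6 × 1.364 = 429.1 N·m clockwise.
Net load moment about support A = 4673 N·m clockwise.
Reaction R at support B is upward at 6.73 m, arm 6.204 m → moment R × 6.204 counterclockwise.
Setting net torque to zero: R × 6.204 = 4673 → R = 753 N.

R_B ≈ 753 N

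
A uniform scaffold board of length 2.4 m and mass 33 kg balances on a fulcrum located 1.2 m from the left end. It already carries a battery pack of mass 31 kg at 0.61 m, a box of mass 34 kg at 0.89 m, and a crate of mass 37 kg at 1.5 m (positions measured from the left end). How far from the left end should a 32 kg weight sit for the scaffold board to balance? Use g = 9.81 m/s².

Taking torques about the fulcrum (at 1.2 m from the left end):
Beam weight: acts at the fulcrum, moment arm 0 → no torque.
Battery pack: 31 × 9.81 = 304.1 N down at 0.61 m → arm 0.59 m, τ = 304.1 × 0.59 = 179.4 N·m counterclockwise.
Box: 34 × 9.81 = 333.5 N down at 0.89 m → arm 0.31 m, τ = 333.5 × 0.31 = 103.4 N·m counterclockwise.
Crate: 37 × 9.81 = 363 N down at 1.5 m → arm 0.3 m, τ = 363 × 0.3 = 108.9 N·m clockwise.
Net moment of existing loads = 173.9 N·m counterclockwise.
The weight weighs 32 × 9.81 = 313.9 N and must supply an equal clockwise moment, so its lever arm about the fulcrum is 173.9 / 313.9 = 0.554 m.
That puts it at 1.2 + 0.554 = 1.75 m from the left end.

x ≈ 1.75 m from the left end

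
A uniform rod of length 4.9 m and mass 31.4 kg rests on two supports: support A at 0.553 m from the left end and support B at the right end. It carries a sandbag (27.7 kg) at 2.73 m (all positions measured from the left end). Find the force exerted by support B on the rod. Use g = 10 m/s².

R_B ≈ 276 N

Choose support A as the axis so its reaction then has zero moment arm.
Beam weight: 31.4 × 10 = 314 N down at 2.45 m → arm 1.897 m, τ = 314 × 1.897 = 595.7 N·m clockwise.
Sandbag: 27.7 × 10 = 277 N down at 2.73 m → arm 2.177 m, τ = 277 × 2.177 = 603 N·m clockwise.
Net load moment about support A = 1199 N·m clockwise.
Reaction R at support B is upward at 4.9 m, arm 4.347 m → moment R × 4.347 counterclockwise.
Στ = 0 ⇒ R × 4.347 = 1199 ⇒ R = 276 N.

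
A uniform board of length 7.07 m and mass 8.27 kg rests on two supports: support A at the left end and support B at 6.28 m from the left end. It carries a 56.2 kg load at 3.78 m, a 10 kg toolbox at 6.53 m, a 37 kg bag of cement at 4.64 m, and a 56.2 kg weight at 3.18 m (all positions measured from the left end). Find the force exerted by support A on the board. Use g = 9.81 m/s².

R_A ≈ 618 N

Take moments about support B.
Beam weight: 8.27 × 9.81 = 81.13 N down at 3.535 m → arm 2.745 m, τ = 81.13 × 2.745 = 222.7 N·m counterclockwise.
Load: 56.2 × 9.81 = 551.3 N down at 3.78 m → arm 2.5 m, τ = 551.3 × 2.5 = 1378 N·m counterclockwise.
Toolbox: 10 × 9.81 = 98.1 N down at 6.53 m → arm 0.25 m, τ = 98.1 × 0.25 = 24.52 N·m clockwise.
Bag of cement: 37 × 9.81 = 363 N down at 4.64 m → arm 1.64 m, τ = 363 × 1.64 = 595.3 N·m counterclockwise.
Weight: 56.2 × 9.81 = 551.3 N down at 3.18 m → arm 3.1 m, τ = 551.3 × 3.1 = 1709 N·m counterclockwise.
Net load moment about support B = 3880 N·m counterclockwise.
Reaction R at support A is upward at 0 m, arm 6.28 m → moment R × 6.28 clockwise.
Balancing moments: R × 6.28 = 3880, giving R = 618 N.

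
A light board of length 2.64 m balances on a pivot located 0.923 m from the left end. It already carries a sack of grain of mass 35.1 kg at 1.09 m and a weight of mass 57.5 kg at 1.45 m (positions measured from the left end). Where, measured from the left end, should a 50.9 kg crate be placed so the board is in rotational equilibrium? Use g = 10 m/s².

Choose the pivot (at 0.923 m from the left end) as the axis so the support reaction has zero arm there.
Sack of grain: 35.1 × 10 = 351 N down at 1.09 m → arm 0.167 m, τ = 351 × 0.167 = 58.62 N·m clockwise.
Weight: 57.5 × 10 = 575 N down at 1.45 m → arm 0.527 m, τ = 575 × 0.527 = 303 N·m clockwise.
Net moment of existing loads = 361.6 N·m clockwise.
The crate weighs 50.9 × 10 = 509 N and must supply an equal counterclockwise moment, so its lever arm about the pivot is 361.6 / 509 = 0.71 m.
That puts it at 0.923 − 0.71 = 0.213 m from the left end.

x ≈ 0.213 m from the left end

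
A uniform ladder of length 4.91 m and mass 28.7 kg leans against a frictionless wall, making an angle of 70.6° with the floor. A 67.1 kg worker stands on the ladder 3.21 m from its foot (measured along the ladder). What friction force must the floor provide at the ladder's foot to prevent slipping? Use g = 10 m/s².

About the foot of the ladder:
Ladder weight 28.7×10 = 287 N acts at 2.455 m along the ladder; its horizontal arm is 2.455·cos70.6° = 0.8155 m → τ = 234 N·m clockwise.
Worker: 67.1×10 = 671 N at 3.21 m → arm 1.066 m → τ = 715.3 N·m clockwise.
Wall normal N acts horizontally at the top; its moment arm is the height L sinθ = 4.91·sin70.6° = 4.631 m, counterclockwise.
Setting net torque to zero: N × 4.631 = 949.3 → N = 205 N.
ΣFx = 0: friction at the foot balances the wall's push, so f = N_wall = 205 N.

f ≈ 205 N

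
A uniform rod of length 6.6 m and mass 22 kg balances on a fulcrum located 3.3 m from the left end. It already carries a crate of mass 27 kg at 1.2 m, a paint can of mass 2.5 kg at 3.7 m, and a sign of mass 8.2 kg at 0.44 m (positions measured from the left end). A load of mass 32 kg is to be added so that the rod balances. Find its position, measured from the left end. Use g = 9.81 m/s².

x ≈ 5.77 m from the left end

Taking torques about the fulcrum (at 3.3 m from the left end):
Beam weight: acts at the fulcrum, moment arm 0 → no torque.
Crate: 27 × 9.81 = 264.9 N down at 1.2 m → arm 2.1 m, τ = 264.9 × 2.1 = 556.3 N·m counterclockwise.
Paint can: 2.5 × 9.81 = 24.53 N down at 3.7 m → arm 0.4 m, τ = 24.53 × 0.4 = 9.812 N·m clockwise.
Sign: 8.2 × 9.81 = 80.44 N down at 0.44 m → arm 2.86 m, τ = 80.44 × 2.86 = 230.1 N·m counterclockwise.
Net moment of existing loads = 776.6 N·m counterclockwise.
The load weighs 32 × 9.81 = 313.9 N and must supply an equal clockwise moment, so its lever arm about the fulcrum is 776.6 / 313.9 = 2.47 m.
That puts it at 3.3 + 2.47 = 5.77 m from the left end.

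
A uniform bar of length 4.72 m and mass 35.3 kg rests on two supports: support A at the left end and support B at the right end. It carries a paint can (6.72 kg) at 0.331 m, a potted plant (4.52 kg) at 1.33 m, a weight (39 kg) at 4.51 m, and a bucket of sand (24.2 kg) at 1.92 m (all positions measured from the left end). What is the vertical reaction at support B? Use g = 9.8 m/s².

R_B ≈ 652 N

Taking torques about support A:
Beam weight: 35.3 × 9.8 = 345.9 N down at 2.36 m → arm 2.36 m, τ = 345.9 × 2.36 = 816.3 N·m clockwise.
Paint can: 6.72 × 9.8 = 65.86 N down at 0.331 m → arm 0.331 m, τ = 65.86 × 0.331 = 21.8 N·m clockwise.
Potted plant: 4.52 × 9.8 = 44.3 N down at 1.33 m → arm 1.33 m, τ = 44.3 × 1.33 = 58.92 N·m clockwise.
Weight: 39 × 9.8 = 382.2 N down at 4.51 m → arm 4.51 m, τ = 382.2 × 4.51 = 1724 N·m clockwise.
Bucket of sand: 24.2 × 9.8 = 237.2 N down at 1.92 m → arm 1.92 m, τ = 237.2 × 1.92 = 455.4 N·m clockwise.
Net load moment about support A = 3076 N·m clockwise.
Reaction R at support B is upward at 4.72 m, arm 4.72 m → moment R × 4.72 counterclockwise.
For rotational equilibrium, R × 4.72 = 3076, so R = 652 N.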